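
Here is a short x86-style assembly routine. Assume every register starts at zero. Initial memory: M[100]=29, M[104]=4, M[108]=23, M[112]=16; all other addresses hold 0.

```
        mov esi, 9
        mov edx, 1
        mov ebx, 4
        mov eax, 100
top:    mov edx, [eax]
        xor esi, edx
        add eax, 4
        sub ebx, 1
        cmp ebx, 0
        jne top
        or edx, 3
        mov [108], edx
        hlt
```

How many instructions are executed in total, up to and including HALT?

31

after mov esi, 9: esi=9
after mov edx, 1: edx=1
after mov ebx, 4: ebx=4
after mov eax, 100: eax=100
after mov edx, [eax]: edx=M[100]=29
after xor esi, edx: esi=9^29=20
after add eax, 4: eax=100+4=104
after sub ebx, 1: ebx=4-1=3
cmp ebx, 0  (cmp 3,0)
jne top: taken
after mov edx, [eax]: edx=M[104]=4
after xor esi, edx: esi=20^4=16
after add eax, 4: eax=104+4=108
after sub ebx, 1: ebx=3-1=2
cmp ebx, 0  (cmp 2,0)
jne top: taken
after mov edx, [eax]: edx=M[108]=23
after xor esi, edx: esi=16^23=7
after add eax, 4: eax=108+4=112
after sub ebx, 1: ebx=2-1=1
cmp ebx, 0  (cmp 1,0)
jne top: taken
after mov edx, [eax]: edx=M[112]=16
after xor esi, edx: esi=7^16=23
after add eax, 4: eax=112+4=116
after sub ebx, 1: ebx=1-1=0
cmp ebx, 0  (cmp 0,0)
jne top: not taken
after or edx, 3: edx=16|3=19
mov [108], edx → M[108]=19
halt.
Total executed instructions: 31.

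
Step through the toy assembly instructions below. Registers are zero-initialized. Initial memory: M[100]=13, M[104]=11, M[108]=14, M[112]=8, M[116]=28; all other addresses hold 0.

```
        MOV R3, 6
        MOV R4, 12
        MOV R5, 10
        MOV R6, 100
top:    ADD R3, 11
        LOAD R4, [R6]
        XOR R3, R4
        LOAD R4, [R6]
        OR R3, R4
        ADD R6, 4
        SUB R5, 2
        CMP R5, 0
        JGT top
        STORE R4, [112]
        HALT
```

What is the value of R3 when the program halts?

MOV R3, 6 → R3=6
MOV R4, 12 → R4=12
MOV R5, 10 → R5=10
MOV R6, 100 → R6=100
ADD R3, 11 → R3=6+11=17
LOAD R4, [R6] → R4=M[100]=13
XOR R3, R4 → R3=17^13=28
LOAD R4, [R6] → R4=M[100]=13
OR R3, R4 → R3=28|13=29
ADD R6, 4 → R6=100+4=104
SUB R5, 2 → R5=10-2=8
CMP R5, 0  (cmp 8,0)
JGT top: taken
ADD R3, 11 → R3=29+11=40
LOAD R4, [R6] → R4=M[104]=11
XOR R3, R4 → R3=40^11=35
LOAD R4, [R6] → R4=M[104]=11
OR R3, R4 → R3=35|11=43
ADD R6, 4 → R6=104+4=108
SUB R5, 2 → R5=8-2=6
CMP R5, 0  (cmp 6,0)
JGT top: taken
ADD R3, 11 → R3=43+11=54
LOAD R4, [R6] → R4=M[108]=14
XOR R3, R4 → R3=54^14=56
LOAD R4, [R6] → R4=M[108]=14
OR R3, R4 → R3=56|14=62
ADD R6, 4 → R6=108+4=112
SUB R5, 2 → R5=6-2=4
CMP R5, 0  (cmp 4,0)
JGT top: taken
ADD R3, 11 → R3=62+11=73
LOAD R4, [R6] → R4=M[112]=8
XOR R3, R4 → R3=73^8=65
LOAD R4, [R6] → R4=M[112]=8
OR R3, R4 → R3=65|8=73
ADD R6, 4 → R6=112+4=116
SUB R5, 2 → R5=4-2=2
CMP R5, 0  (cmp 2,0)
JGT top: taken
ADD R3, 11 → R3=73+11=84
LOAD R4, [R6] → R4=M[116]=28
XOR R3, R4 → R3=84^28=72
LOAD R4, [R6] → R4=M[116]=28
OR R3, R4 → R3=72|28=92
ADD R6, 4 → R6=116+4=120
SUB R5, 2 → R5=2-2=0
CMP R5, 0  (cmp 0,0)
JGT top: not taken
STORE R4, [112] → M[112]=28
halt.

92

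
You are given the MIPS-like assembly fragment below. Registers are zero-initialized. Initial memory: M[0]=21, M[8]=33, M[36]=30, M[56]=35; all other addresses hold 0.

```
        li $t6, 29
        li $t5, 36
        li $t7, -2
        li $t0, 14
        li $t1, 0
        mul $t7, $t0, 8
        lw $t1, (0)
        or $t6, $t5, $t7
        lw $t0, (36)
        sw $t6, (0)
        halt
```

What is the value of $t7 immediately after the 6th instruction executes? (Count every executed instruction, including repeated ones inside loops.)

112

$t6=29
$t5=36
$t7=-2
$t0=14
$t1=0
$t7=14*8=112
After step 6: $t7 = 112.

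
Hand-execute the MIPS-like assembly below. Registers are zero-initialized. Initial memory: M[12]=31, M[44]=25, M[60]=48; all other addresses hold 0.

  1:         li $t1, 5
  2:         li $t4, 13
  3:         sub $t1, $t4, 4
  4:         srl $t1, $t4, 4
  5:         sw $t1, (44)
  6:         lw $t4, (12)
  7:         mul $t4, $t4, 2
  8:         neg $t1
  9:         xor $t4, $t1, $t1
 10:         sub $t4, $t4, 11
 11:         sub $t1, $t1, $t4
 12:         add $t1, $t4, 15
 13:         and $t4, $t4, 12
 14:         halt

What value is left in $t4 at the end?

$t1=5
$t4=13
$t1=13-4=9
$t1=13>>4=0
sw $t1, (44) → M[44]=0
$t4=M[12]=31
$t4=31*2=62
$t1=-(0)=0
$t4=0^0=0
$t4=0-11=-11
$t1=0-(-11)=11
$t1=(-11)+15=4
$t4=(-11)&12=4
halt.

4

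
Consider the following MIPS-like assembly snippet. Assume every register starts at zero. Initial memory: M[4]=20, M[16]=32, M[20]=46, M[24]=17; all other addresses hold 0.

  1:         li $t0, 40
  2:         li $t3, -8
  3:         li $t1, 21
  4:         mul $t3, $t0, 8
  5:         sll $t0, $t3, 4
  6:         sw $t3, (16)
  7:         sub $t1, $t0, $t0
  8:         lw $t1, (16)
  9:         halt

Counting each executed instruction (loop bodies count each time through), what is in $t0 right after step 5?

5120

$t0=40
$t3=-8
$t1=21
$t3=40*8=320
$t0=320<<4=5120
After step 5: $t0 = 5120.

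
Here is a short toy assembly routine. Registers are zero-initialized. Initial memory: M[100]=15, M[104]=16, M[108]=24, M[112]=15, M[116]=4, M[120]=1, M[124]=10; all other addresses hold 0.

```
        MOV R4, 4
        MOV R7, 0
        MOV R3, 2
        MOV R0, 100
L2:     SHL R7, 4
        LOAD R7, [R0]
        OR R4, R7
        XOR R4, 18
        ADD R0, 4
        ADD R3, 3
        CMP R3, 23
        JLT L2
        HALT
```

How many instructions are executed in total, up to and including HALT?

MOV R4, 4 → R4=4
MOV R7, 0 → R7=0
MOV R3, 2 → R3=2
MOV R0, 100 → R0=100
SHL R7, 4 → R7=0<<4=0
LOAD R7, [R0] → R7=M[100]=15
OR R4, R7 → R4=4|15=15
XOR R4, 18 → R4=15^18=29
ADD R0, 4 → R0=100+4=104
ADD R3, 3 → R3=2+3=5
CMP R3, 23  (cmp 5,23)
JLT L2: taken
SHL R7, 4 → R7=15<<4=240
LOAD R7, [R0] → R7=M[104]=16
OR R4, R7 → R4=29|16=29
XOR R4, 18 → R4=29^18=15
ADD R0, 4 → R0=104+4=108
ADD R3, 3 → R3=5+3=8
CMP R3, 23  (cmp 8,23)
JLT L2: taken
SHL R7, 4 → R7=16<<4=256
LOAD R7, [R0] → R7=M[108]=24
OR R4, R7 → R4=15|24=31
XOR R4, 18 → R4=31^18=13
ADD R0, 4 → R0=108+4=112
ADD R3, 3 → R3=8+3=11
CMP R3, 23  (cmp 11,23)
JLT L2: taken
SHL R7, 4 → R7=24<<4=384
LOAD R7, [R0] → R7=M[112]=15
OR R4, R7 → R4=13|15=15
XOR R4, 18 → R4=15^18=29
ADD R0, 4 → R0=112+4=116
ADD R3, 3 → R3=11+3=14
CMP R3, 23  (cmp 14,23)
JLT L2: taken
SHL R7, 4 → R7=15<<4=240
LOAD R7, [R0] → R7=M[116]=4
OR R4, R7 → R4=29|4=29
XOR R4, 18 → R4=29^18=15
ADD R0, 4 → R0=116+4=120
ADD R3, 3 → R3=14+3=17
CMP R3, 23  (cmp 17,23)
JLT L2: taken
SHL R7, 4 → R7=4<<4=64
LOAD R7, [R0] → R7=M[120]=1
OR R4, R7 → R4=15|1=15
XOR R4, 18 → R4=15^18=29
ADD R0, 4 → R0=120+4=124
ADD R3, 3 → R3=17+3=20
CMP R3, 23  (cmp 20,23)
JLT L2: taken
SHL R7, 4 → R7=1<<4=16
LOAD R7, [R0] → R7=M[124]=10
OR R4, R7 → R4=29|10=31
XOR R4, 18 → R4=31^18=13
ADD R0, 4 → R0=124+4=128
ADD R3, 3 → R3=20+3=23
CMP R3, 23  (cmp 23,23)
JLT L2: not taken
halt.
Total executed instructions: 61.

61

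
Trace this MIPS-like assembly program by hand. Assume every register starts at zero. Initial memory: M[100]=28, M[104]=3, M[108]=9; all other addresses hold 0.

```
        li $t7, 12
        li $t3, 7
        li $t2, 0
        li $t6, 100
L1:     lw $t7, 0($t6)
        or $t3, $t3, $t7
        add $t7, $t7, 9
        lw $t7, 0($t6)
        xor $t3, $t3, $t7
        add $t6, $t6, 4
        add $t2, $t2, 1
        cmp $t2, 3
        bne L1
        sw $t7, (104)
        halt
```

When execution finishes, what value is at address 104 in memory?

9

$t7=12
$t3=7
$t2=0
$t6=100
$t7=M[100]=28
$t3=7|28=31
$t7=28+9=37
$t7=M[100]=28
$t3=31^28=3
$t6=100+4=104
$t2=0+1=1
cmp $t2, 3  (cmp 1,3)
bne L1: taken
$t7=M[104]=3
$t3=3|3=3
$t7=3+9=12
$t7=M[104]=3
$t3=3^3=0
$t6=104+4=108
$t2=1+1=2
cmp $t2, 3  (cmp 2,3)
bne L1: taken
$t7=M[108]=9
$t3=0|9=9
$t7=9+9=18
$t7=M[108]=9
$t3=9^9=0
$t6=108+4=112
$t2=2+1=3
cmp $t2, 3  (cmp 3,3)
bne L1: not taken
sw $t7, (104) → M[104]=9
halt.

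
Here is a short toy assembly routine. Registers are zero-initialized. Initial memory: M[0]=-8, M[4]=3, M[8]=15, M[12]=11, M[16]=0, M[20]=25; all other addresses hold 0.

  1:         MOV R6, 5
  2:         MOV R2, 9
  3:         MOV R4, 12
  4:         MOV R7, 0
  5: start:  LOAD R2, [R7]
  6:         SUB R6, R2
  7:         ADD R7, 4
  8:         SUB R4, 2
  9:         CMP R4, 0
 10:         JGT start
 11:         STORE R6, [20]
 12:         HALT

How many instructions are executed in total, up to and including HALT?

42

after MOV R6, 5: R6=5
after MOV R2, 9: R2=9
after MOV R4, 12: R4=12
after MOV R7, 0: R7=0
after LOAD R2, [R7]: R2=M[0]=-8
after SUB R6, R2: R6=5-(-8)=13
after ADD R7, 4: R7=0+4=4
after SUB R4, 2: R4=12-2=10
CMP R4, 0  (cmp 10,0)
JGT start: taken
after LOAD R2, [R7]: R2=M[4]=3
after SUB R6, R2: R6=13-3=10
after ADD R7, 4: R7=4+4=8
after SUB R4, 2: R4=10-2=8
CMP R4, 0  (cmp 8,0)
JGT start: taken
after LOAD R2, [R7]: R2=M[8]=15
after SUB R6, R2: R6=10-15=-5
after ADD R7, 4: R7=8+4=12
after SUB R4, 2: R4=8-2=6
CMP R4, 0  (cmp 6,0)
JGT start: taken
after LOAD R2, [R7]: R2=M[12]=11
after SUB R6, R2: R6=(-5)-11=-16
after ADD R7, 4: R7=12+4=16
after SUB R4, 2: R4=6-2=4
CMP R4, 0  (cmp 4,0)
JGT start: taken
after LOAD R2, [R7]: R2=M[16]=0
after SUB R6, R2: R6=(-16)-0=-16
after ADD R7, 4: R7=16+4=20
after SUB R4, 2: R4=4-2=2
CMP R4, 0  (cmp 2,0)
JGT start: taken
after LOAD R2, [R7]: R2=M[20]=25
after SUB R6, R2: R6=(-16)-25=-41
after ADD R7, 4: R7=20+4=24
after SUB R4, 2: R4=2-2=0
CMP R4, 0  (cmp 0,0)
JGT start: not taken
STORE R6, [20] → M[20]=-41
halt.
Total executed instructions: 42.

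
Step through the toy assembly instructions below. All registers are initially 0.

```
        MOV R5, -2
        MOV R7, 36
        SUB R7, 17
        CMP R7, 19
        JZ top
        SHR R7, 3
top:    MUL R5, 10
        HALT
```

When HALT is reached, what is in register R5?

-20

after MOV R5, -2: R5=-2
after MOV R7, 36: R7=36
after SUB R7, 17: R7=36-17=19
CMP R7, 19  (cmp 19,19)
JZ top: taken
after MUL R5, 10: R5=(-2)*10=-20
halt.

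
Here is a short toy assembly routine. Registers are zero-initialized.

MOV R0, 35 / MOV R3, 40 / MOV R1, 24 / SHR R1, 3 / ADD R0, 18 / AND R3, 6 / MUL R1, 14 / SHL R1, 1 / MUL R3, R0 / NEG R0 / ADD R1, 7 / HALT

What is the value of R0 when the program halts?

-53

MOV R0, 35 → R0=35
MOV R3, 40 → R3=40
MOV R1, 24 → R1=24
SHR R1, 3 → R1=24>>3=3
ADD R0, 18 → R0=35+18=53
AND R3, 6 → R3=40&6=0
MUL R1, 14 → R1=3*14=42
SHL R1, 1 → R1=42<<1=84
MUL R3, R0 → R3=0*53=0
NEG R0 → R0=-(53)=-53
ADD R1, 7 → R1=84+7=91
halt.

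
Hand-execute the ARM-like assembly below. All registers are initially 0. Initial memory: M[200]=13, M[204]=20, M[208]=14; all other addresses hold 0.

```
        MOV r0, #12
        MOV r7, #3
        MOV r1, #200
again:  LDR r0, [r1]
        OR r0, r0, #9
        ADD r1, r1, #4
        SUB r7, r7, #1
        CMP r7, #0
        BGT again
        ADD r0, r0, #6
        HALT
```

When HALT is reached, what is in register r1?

212

after MOV r0, #12: r0=12
after MOV r7, #3: r7=3
after MOV r1, #200: r1=200
after LDR r0, [r1]: r0=M[200]=13
after OR r0, r0, #9: r0=13|9=13
after ADD r1, r1, #4: r1=200+4=204
after SUB r7, r7, #1: r7=3-1=2
CMP r7, #0  (cmp 2,0)
BGT again: taken
after LDR r0, [r1]: r0=M[204]=20
after OR r0, r0, #9: r0=20|9=29
after ADD r1, r1, #4: r1=204+4=208
after SUB r7, r7, #1: r7=2-1=1
CMP r7, #0  (cmp 1,0)
BGT again: taken
after LDR r0, [r1]: r0=M[208]=14
after OR r0, r0, #9: r0=14|9=15
after ADD r1, r1, #4: r1=208+4=212
after SUB r7, r7, #1: r7=1-1=0
CMP r7, #0  (cmp 0,0)
BGT again: not taken
after ADD r0, r0, #6: r0=15+6=21
halt.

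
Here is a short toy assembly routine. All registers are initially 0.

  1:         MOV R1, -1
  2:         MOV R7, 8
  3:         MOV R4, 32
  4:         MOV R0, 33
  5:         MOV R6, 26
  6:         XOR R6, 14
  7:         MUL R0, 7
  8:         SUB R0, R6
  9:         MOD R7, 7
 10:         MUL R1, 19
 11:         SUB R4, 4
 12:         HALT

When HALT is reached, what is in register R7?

R1=-1
R7=8
R4=32
R0=33
R6=26
R6=26^14=20
R0=33*7=231
R0=231-20=211
R7=8%7=1
R1=(-1)*19=-19
R4=32-4=28
halt.

1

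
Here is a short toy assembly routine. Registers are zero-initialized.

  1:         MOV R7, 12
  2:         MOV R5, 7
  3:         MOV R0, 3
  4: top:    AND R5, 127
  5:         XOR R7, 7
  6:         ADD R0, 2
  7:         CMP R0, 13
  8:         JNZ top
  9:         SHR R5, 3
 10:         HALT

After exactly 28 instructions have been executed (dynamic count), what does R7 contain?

MOV R7, 12 → R7=12
MOV R5, 7 → R5=7
MOV R0, 3 → R0=3
AND R5, 127 → R5=7&127=7
XOR R7, 7 → R7=12^7=11
ADD R0, 2 → R0=3+2=5
CMP R0, 13  (cmp 5,13)
JNZ top: taken
AND R5, 127 → R5=7&127=7
XOR R7, 7 → R7=11^7=12
ADD R0, 2 → R0=5+2=7
CMP R0, 13  (cmp 7,13)
JNZ top: taken
AND R5, 127 → R5=7&127=7
XOR R7, 7 → R7=12^7=11
ADD R0, 2 → R0=7+2=9
CMP R0, 13  (cmp 9,13)
JNZ top: taken
AND R5, 127 → R5=7&127=7
XOR R7, 7 → R7=11^7=12
ADD R0, 2 → R0=9+2=11
CMP R0, 13  (cmp 11,13)
JNZ top: taken
AND R5, 127 → R5=7&127=7
XOR R7, 7 → R7=12^7=11
ADD R0, 2 → R0=11+2=13
CMP R0, 13  (cmp 13,13)
JNZ top: not taken
After step 28: R7 = 11.

11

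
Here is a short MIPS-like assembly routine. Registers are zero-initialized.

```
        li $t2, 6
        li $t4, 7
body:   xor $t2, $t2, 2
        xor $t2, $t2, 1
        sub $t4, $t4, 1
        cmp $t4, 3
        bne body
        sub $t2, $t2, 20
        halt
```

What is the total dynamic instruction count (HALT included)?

24

after li $t2, 6: $t2=6
after li $t4, 7: $t4=7
after xor $t2, $t2, 2: $t2=6^2=4
after xor $t2, $t2, 1: $t2=4^1=5
after sub $t4, $t4, 1: $t4=7-1=6
cmp $t4, 3  (cmp 6,3)
bne body: taken
after xor $t2, $t2, 2: $t2=5^2=7
after xor $t2, $t2, 1: $t2=7^1=6
after sub $t4, $t4, 1: $t4=6-1=5
cmp $t4, 3  (cmp 5,3)
bne body: taken
after xor $t2, $t2, 2: $t2=6^2=4
after xor $t2, $t2, 1: $t2=4^1=5
after sub $t4, $t4, 1: $t4=5-1=4
cmp $t4, 3  (cmp 4,3)
bne body: taken
after xor $t2, $t2, 2: $t2=5^2=7
after xor $t2, $t2, 1: $t2=7^1=6
after sub $t4, $t4, 1: $t4=4-1=3
cmp $t4, 3  (cmp 3,3)
bne body: not taken
after sub $t2, $t2, 20: $t2=6-20=-14
halt.
Total executed instructions: 24.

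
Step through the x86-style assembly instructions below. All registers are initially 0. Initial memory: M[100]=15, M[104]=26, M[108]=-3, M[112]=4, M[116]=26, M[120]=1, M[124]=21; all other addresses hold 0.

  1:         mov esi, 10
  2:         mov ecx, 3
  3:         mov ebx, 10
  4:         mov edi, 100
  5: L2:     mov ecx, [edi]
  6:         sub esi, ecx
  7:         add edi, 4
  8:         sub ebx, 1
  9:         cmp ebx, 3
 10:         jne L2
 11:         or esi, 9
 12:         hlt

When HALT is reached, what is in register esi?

esi=10
ecx=3
ebx=10
edi=100
ecx=M[100]=15
esi=10-15=-5
edi=100+4=104
ebx=10-1=9
cmp ebx, 3  (cmp 9,3)
jne L2: taken
ecx=M[104]=26
esi=(-5)-26=-31
edi=104+4=108
ebx=9-1=8
cmp ebx, 3  (cmp 8,3)
jne L2: taken
ecx=M[108]=-3
esi=(-31)-(-3)=-28
edi=108+4=112
ebx=8-1=7
cmp ebx, 3  (cmp 7,3)
jne L2: taken
ecx=M[112]=4
esi=(-28)-4=-32
edi=112+4=116
ebx=7-1=6
cmp ebx, 3  (cmp 6,3)
jne L2: taken
ecx=M[116]=26
esi=(-32)-26=-58
edi=116+4=120
ebx=6-1=5
cmp ebx, 3  (cmp 5,3)
jne L2: taken
ecx=M[120]=1
esi=(-58)-1=-59
edi=120+4=124
ebx=5-1=4
cmp ebx, 3  (cmp 4,3)
jne L2: taken
ecx=M[124]=21
esi=(-59)-21=-80
edi=124+4=128
ebx=4-1=3
cmp ebx, 3  (cmp 3,3)
jne L2: not taken
esi=(-80)|9=-71
halt.

-71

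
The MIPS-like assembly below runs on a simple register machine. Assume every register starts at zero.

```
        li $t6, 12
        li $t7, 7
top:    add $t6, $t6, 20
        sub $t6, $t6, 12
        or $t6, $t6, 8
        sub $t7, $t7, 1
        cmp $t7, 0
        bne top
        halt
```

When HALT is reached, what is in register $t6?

124

li $t6, 12 → $t6=12
li $t7, 7 → $t7=7
add $t6, $t6, 20 → $t6=12+20=32
sub $t6, $t6, 12 → $t6=32-12=20
or $t6, $t6, 8 → $t6=20|8=28
sub $t7, $t7, 1 → $t7=7-1=6
cmp $t7, 0  (cmp 6,0)
bne top: taken
add $t6, $t6, 20 → $t6=28+20=48
sub $t6, $t6, 12 → $t6=48-12=36
or $t6, $t6, 8 → $t6=36|8=44
sub $t7, $t7, 1 → $t7=6-1=5
cmp $t7, 0  (cmp 5,0)
bne top: taken
add $t6, $t6, 20 → $t6=44+20=64
sub $t6, $t6, 12 → $t6=64-12=52
or $t6, $t6, 8 → $t6=52|8=60
sub $t7, $t7, 1 → $t7=5-1=4
cmp $t7, 0  (cmp 4,0)
bne top: taken
add $t6, $t6, 20 → $t6=60+20=80
sub $t6, $t6, 12 → $t6=80-12=68
or $t6, $t6, 8 → $t6=68|8=76
sub $t7, $t7, 1 → $t7=4-1=3
cmp $t7, 0  (cmp 3,0)
bne top: taken
add $t6, $t6, 20 → $t6=76+20=96
sub $t6, $t6, 12 → $t6=96-12=84
or $t6, $t6, 8 → $t6=84|8=92
sub $t7, $t7, 1 → $t7=3-1=2
cmp $t7, 0  (cmp 2,0)
bne top: taken
add $t6, $t6, 20 → $t6=92+20=112
sub $t6, $t6, 12 → $t6=112-12=100
or $t6, $t6, 8 → $t6=100|8=108
sub $t7, $t7, 1 → $t7=2-1=1
cmp $t7, 0  (cmp 1,0)
bne top: taken
add $t6, $t6, 20 → $t6=108+20=128
sub $t6, $t6, 12 → $t6=128-12=116
or $t6, $t6, 8 → $t6=116|8=124
sub $t7, $t7, 1 → $t7=1-1=0
cmp $t7, 0  (cmp 0,0)
bne top: not taken
halt.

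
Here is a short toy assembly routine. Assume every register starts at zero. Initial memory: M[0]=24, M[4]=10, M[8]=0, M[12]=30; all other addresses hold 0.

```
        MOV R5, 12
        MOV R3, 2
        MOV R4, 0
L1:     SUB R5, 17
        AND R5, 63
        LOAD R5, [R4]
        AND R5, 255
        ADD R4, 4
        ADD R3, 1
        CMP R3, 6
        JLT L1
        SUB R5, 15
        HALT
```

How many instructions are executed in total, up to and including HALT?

37

MOV R5, 12 → R5=12
MOV R3, 2 → R3=2
MOV R4, 0 → R4=0
SUB R5, 17 → R5=12-17=-5
AND R5, 63 → R5=(-5)&63=59
LOAD R5, [R4] → R5=M[0]=24
AND R5, 255 → R5=24&255=24
ADD R4, 4 → R4=0+4=4
ADD R3, 1 → R3=2+1=3
CMP R3, 6  (cmp 3,6)
JLT L1: taken
SUB R5, 17 → R5=24-17=7
AND R5, 63 → R5=7&63=7
LOAD R5, [R4] → R5=M[4]=10
AND R5, 255 → R5=10&255=10
ADD R4, 4 → R4=4+4=8
ADD R3, 1 → R3=3+1=4
CMP R3, 6  (cmp 4,6)
JLT L1: taken
SUB R5, 17 → R5=10-17=-7
AND R5, 63 → R5=(-7)&63=57
LOAD R5, [R4] → R5=M[8]=0
AND R5, 255 → R5=0&255=0
ADD R4, 4 → R4=8+4=12
ADD R3, 1 → R3=4+1=5
CMP R3, 6  (cmp 5,6)
JLT L1: taken
SUB R5, 17 → R5=0-17=-17
AND R5, 63 → R5=(-17)&63=47
LOAD R5, [R4] → R5=M[12]=30
AND R5, 255 → R5=30&255=30
ADD R4, 4 → R4=12+4=16
ADD R3, 1 → R3=5+1=6
CMP R3, 6  (cmp 6,6)
JLT L1: not taken
SUB R5, 15 → R5=30-15=15
halt.
Total executed instructions: 37.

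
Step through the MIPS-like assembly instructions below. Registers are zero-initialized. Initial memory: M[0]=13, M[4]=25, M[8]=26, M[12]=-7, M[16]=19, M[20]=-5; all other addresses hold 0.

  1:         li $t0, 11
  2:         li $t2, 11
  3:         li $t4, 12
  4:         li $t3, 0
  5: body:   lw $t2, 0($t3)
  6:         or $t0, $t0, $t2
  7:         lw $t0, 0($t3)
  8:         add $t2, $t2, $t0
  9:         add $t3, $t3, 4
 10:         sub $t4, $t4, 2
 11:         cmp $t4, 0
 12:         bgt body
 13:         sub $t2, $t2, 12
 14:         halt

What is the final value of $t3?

$t0=11
$t2=11
$t4=12
$t3=0
$t2=M[0]=13
$t0=11|13=15
$t0=M[0]=13
$t2=13+13=26
$t3=0+4=4
$t4=12-2=10
cmp $t4, 0  (cmp 10,0)
bgt body: taken
$t2=M[4]=25
$t0=13|25=29
$t0=M[4]=25
$t2=25+25=50
$t3=4+4=8
$t4=10-2=8
cmp $t4, 0  (cmp 8,0)
bgt body: taken
$t2=M[8]=26
$t0=25|26=27
$t0=M[8]=26
$t2=26+26=52
$t3=8+4=12
$t4=8-2=6
cmp $t4, 0  (cmp 6,0)
bgt body: taken
$t2=M[12]=-7
$t0=26|(-7)=-5
$t0=M[12]=-7
$t2=(-7)+(-7)=-14
$t3=12+4=16
$t4=6-2=4
cmp $t4, 0  (cmp 4,0)
bgt body: taken
$t2=M[16]=19
$t0=(-7)|19=-5
$t0=M[16]=19
$t2=19+19=38
$t3=16+4=20
$t4=4-2=2
cmp $t4, 0  (cmp 2,0)
bgt body: taken
$t2=M[20]=-5
$t0=19|(-5)=-5
$t0=M[20]=-5
$t2=(-5)+(-5)=-10
$t3=20+4=24
$t4=2-2=0
cmp $t4, 0  (cmp 0,0)
bgt body: not taken
$t2=(-10)-12=-22
halt.

24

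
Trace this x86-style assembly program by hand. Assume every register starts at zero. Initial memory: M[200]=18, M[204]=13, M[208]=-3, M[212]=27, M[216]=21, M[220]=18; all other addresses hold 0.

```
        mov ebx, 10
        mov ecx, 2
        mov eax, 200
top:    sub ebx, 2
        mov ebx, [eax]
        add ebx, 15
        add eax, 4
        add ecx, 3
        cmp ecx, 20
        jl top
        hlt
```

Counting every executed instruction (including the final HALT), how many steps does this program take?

after mov ebx, 10: ebx=10
after mov ecx, 2: ecx=2
after mov eax, 200: eax=200
after sub ebx, 2: ebx=10-2=8
after mov ebx, [eax]: ebx=M[200]=18
after add ebx, 15: ebx=18+15=33
after add eax, 4: eax=200+4=204
after add ecx, 3: ecx=2+3=5
cmp ecx, 20  (cmp 5,20)
jl top: taken
after sub ebx, 2: ebx=33-2=31
after mov ebx, [eax]: ebx=M[204]=13
after add ebx, 15: ebx=13+15=28
after add eax, 4: eax=204+4=208
after add ecx, 3: ecx=5+3=8
cmp ecx, 20  (cmp 8,20)
jl top: taken
after sub ebx, 2: ebx=28-2=26
after mov ebx, [eax]: ebx=M[208]=-3
after add ebx, 15: ebx=(-3)+15=12
after add eax, 4: eax=208+4=212
after add ecx, 3: ecx=8+3=11
cmp ecx, 20  (cmp 11,20)
jl top: taken
after sub ebx, 2: ebx=12-2=10
after mov ebx, [eax]: ebx=M[212]=27
after add ebx, 15: ebx=27+15=42
after add eax, 4: eax=212+4=216
after add ecx, 3: ecx=11+3=14
cmp ecx, 20  (cmp 14,20)
jl top: taken
after sub ebx, 2: ebx=42-2=40
after mov ebx, [eax]: ebx=M[216]=21
after add ebx, 15: ebx=21+15=36
after add eax, 4: eax=216+4=220
after add ecx, 3: ecx=14+3=17
cmp ecx, 20  (cmp 17,20)
jl top: taken
after sub ebx, 2: ebx=36-2=34
after mov ebx, [eax]: ebx=M[220]=18
after add ebx, 15: ebx=18+15=33
after add eax, 4: eax=220+4=224
after add ecx, 3: ecx=17+3=20
cmp ecx, 20  (cmp 20,20)
jl top: not taken
halt.
Total executed instructions: 46.

46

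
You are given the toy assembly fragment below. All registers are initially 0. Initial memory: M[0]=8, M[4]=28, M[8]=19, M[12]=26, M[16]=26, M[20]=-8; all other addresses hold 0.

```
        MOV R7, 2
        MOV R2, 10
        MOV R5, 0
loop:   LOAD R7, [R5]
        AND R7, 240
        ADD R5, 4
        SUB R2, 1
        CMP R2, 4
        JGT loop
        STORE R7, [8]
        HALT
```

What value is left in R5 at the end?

24

R7=2
R2=10
R5=0
R7=M[0]=8
R7=8&240=0
R5=0+4=4
R2=10-1=9
CMP R2, 4  (cmp 9,4)
JGT loop: taken
R7=M[4]=28
R7=28&240=16
R5=4+4=8
R2=9-1=8
CMP R2, 4  (cmp 8,4)
JGT loop: taken
R7=M[8]=19
R7=19&240=16
R5=8+4=12
R2=8-1=7
CMP R2, 4  (cmp 7,4)
JGT loop: taken
R7=M[12]=26
R7=26&240=16
R5=12+4=16
R2=7-1=6
CMP R2, 4  (cmp 6,4)
JGT loop: taken
R7=M[16]=26
R7=26&240=16
R5=16+4=20
R2=6-1=5
CMP R2, 4  (cmp 5,4)
JGT loop: taken
R7=M[20]=-8
R7=(-8)&240=240
R5=20+4=24
R2=5-1=4
CMP R2, 4  (cmp 4,4)
JGT loop: not taken
STORE R7, [8] → M[8]=240
halt.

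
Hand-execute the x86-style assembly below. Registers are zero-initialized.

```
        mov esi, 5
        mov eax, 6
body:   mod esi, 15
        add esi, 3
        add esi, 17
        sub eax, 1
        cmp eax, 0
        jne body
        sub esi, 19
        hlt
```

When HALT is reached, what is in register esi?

1

esi=5
eax=6
esi=5%15=5
esi=5+3=8
esi=8+17=25
eax=6-1=5
cmp eax, 0  (cmp 5,0)
jne body: taken
esi=25%15=10
esi=10+3=13
esi=13+17=30
eax=5-1=4
cmp eax, 0  (cmp 4,0)
jne body: taken
esi=30%15=0
esi=0+3=3
esi=3+17=20
eax=4-1=3
cmp eax, 0  (cmp 3,0)
jne body: taken
esi=20%15=5
esi=5+3=8
esi=8+17=25
eax=3-1=2
cmp eax, 0  (cmp 2,0)
jne body: taken
esi=25%15=10
esi=10+3=13
esi=13+17=30
eax=2-1=1
cmp eax, 0  (cmp 1,0)
jne body: taken
esi=30%15=0
esi=0+3=3
esi=3+17=20
eax=1-1=0
cmp eax, 0  (cmp 0,0)
jne body: not taken
esi=20-19=1
halt.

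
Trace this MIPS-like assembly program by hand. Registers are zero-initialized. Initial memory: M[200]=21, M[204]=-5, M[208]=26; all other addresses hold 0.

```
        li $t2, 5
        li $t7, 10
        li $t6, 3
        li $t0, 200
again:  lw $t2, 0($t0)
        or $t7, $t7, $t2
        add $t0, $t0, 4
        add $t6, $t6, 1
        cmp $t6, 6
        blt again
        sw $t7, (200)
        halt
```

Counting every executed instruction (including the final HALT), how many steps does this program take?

after li $t2, 5: $t2=5
after li $t7, 10: $t7=10
after li $t6, 3: $t6=3
after li $t0, 200: $t0=200
after lw $t2, 0($t0): $t2=M[200]=21
after or $t7, $t7, $t2: $t7=10|21=31
after add $t0, $t0, 4: $t0=200+4=204
after add $t6, $t6, 1: $t6=3+1=4
cmp $t6, 6  (cmp 4,6)
blt again: taken
after lw $t2, 0($t0): $t2=M[204]=-5
after or $t7, $t7, $t2: $t7=31|(-5)=-1
after add $t0, $t0, 4: $t0=204+4=208
after add $t6, $t6, 1: $t6=4+1=5
cmp $t6, 6  (cmp 5,6)
blt again: taken
after lw $t2, 0($t0): $t2=M[208]=26
after or $t7, $t7, $t2: $t7=(-1)|26=-1
after add $t0, $t0, 4: $t0=208+4=212
after add $t6, $t6, 1: $t6=5+1=6
cmp $t6, 6  (cmp 6,6)
blt again: not taken
sw $t7, (200) → M[200]=-1
halt.
Total executed instructions: 24.

24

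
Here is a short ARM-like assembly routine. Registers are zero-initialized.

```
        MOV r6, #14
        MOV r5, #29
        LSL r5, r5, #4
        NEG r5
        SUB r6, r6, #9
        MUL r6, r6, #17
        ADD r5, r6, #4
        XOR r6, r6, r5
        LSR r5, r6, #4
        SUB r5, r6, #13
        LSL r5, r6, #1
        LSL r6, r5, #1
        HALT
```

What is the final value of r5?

24

after MOV r6, #14: r6=14
after MOV r5, #29: r5=29
after LSL r5, r5, #4: r5=29<<4=464
after NEG r5: r5=-(464)=-464
after SUB r6, r6, #9: r6=14-9=5
after MUL r6, r6, #17: r6=5*17=85
after ADD r5, r6, #4: r5=85+4=89
after XOR r6, r6, r5: r6=85^89=12
after LSR r5, r6, #4: r5=12>>4=0
after SUB r5, r6, #13: r5=12-13=-1
after LSL r5, r6, #1: r5=12<<1=24
after LSL r6, r5, #1: r6=24<<1=48
halt.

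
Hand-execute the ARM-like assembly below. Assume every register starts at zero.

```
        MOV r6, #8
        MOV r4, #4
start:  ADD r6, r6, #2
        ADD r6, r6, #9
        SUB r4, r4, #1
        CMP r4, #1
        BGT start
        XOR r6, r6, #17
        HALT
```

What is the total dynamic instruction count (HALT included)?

after MOV r6, #8: r6=8
after MOV r4, #4: r4=4
after ADD r6, r6, #2: r6=8+2=10
after ADD r6, r6, #9: r6=10+9=19
after SUB r4, r4, #1: r4=4-1=3
CMP r4, #1  (cmp 3,1)
BGT start: taken
after ADD r6, r6, #2: r6=19+2=21
after ADD r6, r6, #9: r6=21+9=30
after SUB r4, r4, #1: r4=3-1=2
CMP r4, #1  (cmp 2,1)
BGT start: taken
after ADD r6, r6, #2: r6=30+2=32
after ADD r6, r6, #9: r6=32+9=41
after SUB r4, r4, #1: r4=2-1=1
CMP r4, #1  (cmp 1,1)
BGT start: not taken
after XOR r6, r6, #17: r6=41^17=56
halt.
Total executed instructions: 19.

19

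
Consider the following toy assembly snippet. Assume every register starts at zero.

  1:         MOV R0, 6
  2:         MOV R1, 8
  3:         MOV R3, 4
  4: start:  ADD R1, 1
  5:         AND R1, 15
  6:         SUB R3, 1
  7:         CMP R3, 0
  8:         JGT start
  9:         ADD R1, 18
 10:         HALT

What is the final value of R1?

R0=6
R1=8
R3=4
R1=8+1=9
R1=9&15=9
R3=4-1=3
CMP R3, 0  (cmp 3,0)
JGT start: taken
R1=9+1=10
R1=10&15=10
R3=3-1=2
CMP R3, 0  (cmp 2,0)
JGT start: taken
R1=10+1=11
R1=11&15=11
R3=2-1=1
CMP R3, 0  (cmp 1,0)
JGT start: taken
R1=11+1=12
R1=12&15=12
R3=1-1=0
CMP R3, 0  (cmp 0,0)
JGT start: not taken
R1=12+18=30
halt.

30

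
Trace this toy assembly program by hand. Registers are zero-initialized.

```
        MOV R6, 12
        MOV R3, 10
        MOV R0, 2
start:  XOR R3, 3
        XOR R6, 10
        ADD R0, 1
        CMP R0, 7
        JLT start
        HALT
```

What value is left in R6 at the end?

6

MOV R6, 12 → R6=12
MOV R3, 10 → R3=10
MOV R0, 2 → R0=2
XOR R3, 3 → R3=10^3=9
XOR R6, 10 → R6=12^10=6
ADD R0, 1 → R0=2+1=3
CMP R0, 7  (cmp 3,7)
JLT start: taken
XOR R3, 3 → R3=9^3=10
XOR R6, 10 → R6=6^10=12
ADD R0, 1 → R0=3+1=4
CMP R0, 7  (cmp 4,7)
JLT start: taken
XOR R3, 3 → R3=10^3=9
XOR R6, 10 → R6=12^10=6
ADD R0, 1 → R0=4+1=5
CMP R0, 7  (cmp 5,7)
JLT start: taken
XOR R3, 3 → R3=9^3=10
XOR R6, 10 → R6=6^10=12
ADD R0, 1 → R0=5+1=6
CMP R0, 7  (cmp 6,7)
JLT start: taken
XOR R3, 3 → R3=10^3=9
XOR R6, 10 → R6=12^10=6
ADD R0, 1 → R0=6+1=7
CMP R0, 7  (cmp 7,7)
JLT start: not taken
halt.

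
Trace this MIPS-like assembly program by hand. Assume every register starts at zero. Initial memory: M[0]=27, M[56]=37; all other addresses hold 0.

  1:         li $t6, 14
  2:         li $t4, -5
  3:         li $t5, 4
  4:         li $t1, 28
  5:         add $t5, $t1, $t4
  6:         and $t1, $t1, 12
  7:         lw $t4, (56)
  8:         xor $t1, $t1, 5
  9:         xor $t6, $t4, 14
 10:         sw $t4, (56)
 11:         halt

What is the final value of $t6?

$t6=14
$t4=-5
$t5=4
$t1=28
$t5=28+(-5)=23
$t1=28&12=12
$t4=M[56]=37
$t1=12^5=9
$t6=37^14=43
sw $t4, (56) → M[56]=37
halt.

43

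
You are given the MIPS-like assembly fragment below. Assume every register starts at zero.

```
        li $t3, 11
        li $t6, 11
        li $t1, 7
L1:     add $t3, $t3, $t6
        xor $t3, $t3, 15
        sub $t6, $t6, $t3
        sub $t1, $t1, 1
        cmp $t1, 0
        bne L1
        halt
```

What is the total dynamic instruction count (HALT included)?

after li $t3, 11: $t3=11
after li $t6, 11: $t6=11
after li $t1, 7: $t1=7
after add $t3, $t3, $t6: $t3=11+11=22
after xor $t3, $t3, 15: $t3=22^15=25
after sub $t6, $t6, $t3: $t6=11-25=-14
after sub $t1, $t1, 1: $t1=7-1=6
cmp $t1, 0  (cmp 6,0)
bne L1: taken
after add $t3, $t3, $t6: $t3=25+(-14)=11
after xor $t3, $t3, 15: $t3=11^15=4
after sub $t6, $t6, $t3: $t6=(-14)-4=-18
after sub $t1, $t1, 1: $t1=6-1=5
cmp $t1, 0  (cmp 5,0)
bne L1: taken
after add $t3, $t3, $t6: $t3=4+(-18)=-14
after xor $t3, $t3, 15: $t3=(-14)^15=-3
after sub $t6, $t6, $t3: $t6=(-18)-(-3)=-15
after sub $t1, $t1, 1: $t1=5-1=4
cmp $t1, 0  (cmp 4,0)
bne L1: taken
after add $t3, $t3, $t6: $t3=(-3)+(-15)=-18
after xor $t3, $t3, 15: $t3=(-18)^15=-31
after sub $t6, $t6, $t3: $t6=(-15)-(-31)=16
after sub $t1, $t1, 1: $t1=4-1=3
cmp $t1, 0  (cmp 3,0)
bne L1: taken
after add $t3, $t3, $t6: $t3=(-31)+16=-15
after xor $t3, $t3, 15: $t3=(-15)^15=-2
after sub $t6, $t6, $t3: $t6=16-(-2)=18
after sub $t1, $t1, 1: $t1=3-1=2
cmp $t1, 0  (cmp 2,0)
bne L1: taken
after add $t3, $t3, $t6: $t3=(-2)+18=16
after xor $t3, $t3, 15: $t3=16^15=31
after sub $t6, $t6, $t3: $t6=18-31=-13
after sub $t1, $t1, 1: $t1=2-1=1
cmp $t1, 0  (cmp 1,0)
bne L1: taken
after add $t3, $t3, $t6: $t3=31+(-13)=18
after xor $t3, $t3, 15: $t3=18^15=29
after sub $t6, $t6, $t3: $t6=(-13)-29=-42
after sub $t1, $t1, 1: $t1=1-1=0
cmp $t1, 0  (cmp 0,0)
bne L1: not taken
halt.
Total executed instructions: 46.

46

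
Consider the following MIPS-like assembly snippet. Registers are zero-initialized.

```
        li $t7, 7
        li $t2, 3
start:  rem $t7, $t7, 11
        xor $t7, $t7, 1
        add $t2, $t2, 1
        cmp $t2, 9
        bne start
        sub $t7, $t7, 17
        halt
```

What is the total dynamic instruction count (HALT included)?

li $t7, 7 → $t7=7
li $t2, 3 → $t2=3
rem $t7, $t7, 11 → $t7=7%11=7
xor $t7, $t7, 1 → $t7=7^1=6
add $t2, $t2, 1 → $t2=3+1=4
cmp $t2, 9  (cmp 4,9)
bne start: taken
rem $t7, $t7, 11 → $t7=6%11=6
xor $t7, $t7, 1 → $t7=6^1=7
add $t2, $t2, 1 → $t2=4+1=5
cmp $t2, 9  (cmp 5,9)
bne start: taken
rem $t7, $t7, 11 → $t7=7%11=7
xor $t7, $t7, 1 → $t7=7^1=6
add $t2, $t2, 1 → $t2=5+1=6
cmp $t2, 9  (cmp 6,9)
bne start: taken
rem $t7, $t7, 11 → $t7=6%11=6
xor $t7, $t7, 1 → $t7=6^1=7
add $t2, $t2, 1 → $t2=6+1=7
cmp $t2, 9  (cmp 7,9)
bne start: taken
rem $t7, $t7, 11 → $t7=7%11=7
xor $t7, $t7, 1 → $t7=7^1=6
add $t2, $t2, 1 → $t2=7+1=8
cmp $t2, 9  (cmp 8,9)
bne start: taken
rem $t7, $t7, 11 → $t7=6%11=6
xor $t7, $t7, 1 → $t7=6^1=7
add $t2, $t2, 1 → $t2=8+1=9
cmp $t2, 9  (cmp 9,9)
bne start: not taken
sub $t7, $t7, 17 → $t7=7-17=-10
halt.
Total executed instructions: 34.

34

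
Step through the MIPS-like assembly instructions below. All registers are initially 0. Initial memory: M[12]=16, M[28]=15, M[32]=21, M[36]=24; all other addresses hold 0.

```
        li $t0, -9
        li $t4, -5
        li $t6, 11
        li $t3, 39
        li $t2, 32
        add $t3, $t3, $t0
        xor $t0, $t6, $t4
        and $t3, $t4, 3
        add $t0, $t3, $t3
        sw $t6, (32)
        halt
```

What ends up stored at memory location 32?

11

after li $t0, -9: $t0=-9
after li $t4, -5: $t4=-5
after li $t6, 11: $t6=11
after li $t3, 39: $t3=39
after li $t2, 32: $t2=32
after add $t3, $t3, $t0: $t3=39+(-9)=30
after xor $t0, $t6, $t4: $t0=11^(-5)=-16
after and $t3, $t4, 3: $t3=(-5)&3=3
after add $t0, $t3, $t3: $t0=3+3=6
sw $t6, (32) → M[32]=11
halt.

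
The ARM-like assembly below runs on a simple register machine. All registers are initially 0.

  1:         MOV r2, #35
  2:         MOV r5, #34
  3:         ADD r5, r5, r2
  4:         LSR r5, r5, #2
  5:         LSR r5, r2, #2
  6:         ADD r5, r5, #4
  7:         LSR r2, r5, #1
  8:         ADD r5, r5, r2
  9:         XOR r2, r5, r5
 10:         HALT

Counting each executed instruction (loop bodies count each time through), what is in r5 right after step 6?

12

MOV r2, #35 → r2=35
MOV r5, #34 → r5=34
ADD r5, r5, r2 → r5=34+35=69
LSR r5, r5, #2 → r5=69>>2=17
LSR r5, r2, #2 → r5=35>>2=8
ADD r5, r5, #4 → r5=8+4=12
After step 6: r5 = 12.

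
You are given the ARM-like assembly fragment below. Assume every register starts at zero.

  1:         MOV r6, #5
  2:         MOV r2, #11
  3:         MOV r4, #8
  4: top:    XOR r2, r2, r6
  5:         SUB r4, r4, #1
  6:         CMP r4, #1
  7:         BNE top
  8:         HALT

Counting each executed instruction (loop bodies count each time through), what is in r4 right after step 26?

MOV r6, #5 → r6=5
MOV r2, #11 → r2=11
MOV r4, #8 → r4=8
XOR r2, r2, r6 → r2=11^5=14
SUB r4, r4, #1 → r4=8-1=7
CMP r4, #1  (cmp 7,1)
BNE top: taken
XOR r2, r2, r6 → r2=14^5=11
SUB r4, r4, #1 → r4=7-1=6
CMP r4, #1  (cmp 6,1)
BNE top: taken
XOR r2, r2, r6 → r2=11^5=14
SUB r4, r4, #1 → r4=6-1=5
CMP r4, #1  (cmp 5,1)
BNE top: taken
XOR r2, r2, r6 → r2=14^5=11
SUB r4, r4, #1 → r4=5-1=4
CMP r4, #1  (cmp 4,1)
BNE top: taken
XOR r2, r2, r6 → r2=11^5=14
SUB r4, r4, #1 → r4=4-1=3
CMP r4, #1  (cmp 3,1)
BNE top: taken
XOR r2, r2, r6 → r2=14^5=11
SUB r4, r4, #1 → r4=3-1=2
CMP r4, #1  (cmp 2,1)
After step 26: r4 = 2.

2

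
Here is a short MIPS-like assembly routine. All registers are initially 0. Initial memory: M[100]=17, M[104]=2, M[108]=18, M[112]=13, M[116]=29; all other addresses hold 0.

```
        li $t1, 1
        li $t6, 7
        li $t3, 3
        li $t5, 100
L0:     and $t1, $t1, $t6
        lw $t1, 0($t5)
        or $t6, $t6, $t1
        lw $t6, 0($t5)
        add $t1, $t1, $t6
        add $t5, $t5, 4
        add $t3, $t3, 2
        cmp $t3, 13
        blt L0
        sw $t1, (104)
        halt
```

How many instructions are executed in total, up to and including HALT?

51

li $t1, 1 → $t1=1
li $t6, 7 → $t6=7
li $t3, 3 → $t3=3
li $t5, 100 → $t5=100
and $t1, $t1, $t6 → $t1=1&7=1
lw $t1, 0($t5) → $t1=M[100]=17
or $t6, $t6, $t1 → $t6=7|17=23
lw $t6, 0($t5) → $t6=M[100]=17
add $t1, $t1, $t6 → $t1=17+17=34
add $t5, $t5, 4 → $t5=100+4=104
add $t3, $t3, 2 → $t3=3+2=5
cmp $t3, 13  (cmp 5,13)
blt L0: taken
and $t1, $t1, $t6 → $t1=34&17=0
lw $t1, 0($t5) → $t1=M[104]=2
or $t6, $t6, $t1 → $t6=17|2=19
lw $t6, 0($t5) → $t6=M[104]=2
add $t1, $t1, $t6 → $t1=2+2=4
add $t5, $t5, 4 → $t5=104+4=108
add $t3, $t3, 2 → $t3=5+2=7
cmp $t3, 13  (cmp 7,13)
blt L0: taken
and $t1, $t1, $t6 → $t1=4&2=0
lw $t1, 0($t5) → $t1=M[108]=18
or $t6, $t6, $t1 → $t6=2|18=18
lw $t6, 0($t5) → $t6=M[108]=18
add $t1, $t1, $t6 → $t1=18+18=36
add $t5, $t5, 4 → $t5=108+4=112
add $t3, $t3, 2 → $t3=7+2=9
cmp $t3, 13  (cmp 9,13)
blt L0: taken
and $t1, $t1, $t6 → $t1=36&18=0
lw $t1, 0($t5) → $t1=M[112]=13
or $t6, $t6, $t1 → $t6=18|13=31
lw $t6, 0($t5) → $t6=M[112]=13
add $t1, $t1, $t6 → $t1=13+13=26
add $t5, $t5, 4 → $t5=112+4=116
add $t3, $t3, 2 → $t3=9+2=11
cmp $t3, 13  (cmp 11,13)
blt L0: taken
and $t1, $t1, $t6 → $t1=26&13=8
lw $t1, 0($t5) → $t1=M[116]=29
or $t6, $t6, $t1 → $t6=13|29=29
lw $t6, 0($t5) → $t6=M[116]=29
add $t1, $t1, $t6 → $t1=29+29=58
add $t5, $t5, 4 → $t5=116+4=120
add $t3, $t3, 2 → $t3=11+2=13
cmp $t3, 13  (cmp 13,13)
blt L0: not taken
sw $t1, (104) → M[104]=58
halt.
Total executed instructions: 51.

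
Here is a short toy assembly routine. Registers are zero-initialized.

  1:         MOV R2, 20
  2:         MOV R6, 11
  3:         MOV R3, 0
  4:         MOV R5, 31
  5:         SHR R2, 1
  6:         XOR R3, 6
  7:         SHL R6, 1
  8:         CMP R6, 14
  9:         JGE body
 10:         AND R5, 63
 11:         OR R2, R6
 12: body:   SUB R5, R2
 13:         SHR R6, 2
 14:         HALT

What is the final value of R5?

21

after MOV R2, 20: R2=20
after MOV R6, 11: R6=11
after MOV R3, 0: R3=0
after MOV R5, 31: R5=31
after SHR R2, 1: R2=20>>1=10
after XOR R3, 6: R3=0^6=6
after SHL R6, 1: R6=11<<1=22
CMP R6, 14  (cmp 22,14)
JGE body: taken
after SUB R5, R2: R5=31-10=21
after SHR R6, 2: R6=22>>2=5
halt.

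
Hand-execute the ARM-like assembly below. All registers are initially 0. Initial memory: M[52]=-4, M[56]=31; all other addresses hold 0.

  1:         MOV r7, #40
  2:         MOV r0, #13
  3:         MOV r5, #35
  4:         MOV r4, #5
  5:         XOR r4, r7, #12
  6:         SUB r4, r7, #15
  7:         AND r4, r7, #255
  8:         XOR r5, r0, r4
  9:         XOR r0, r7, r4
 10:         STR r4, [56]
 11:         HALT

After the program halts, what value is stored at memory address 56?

40

r7=40
r0=13
r5=35
r4=5
r4=40^12=36
r4=40-15=25
r4=40&255=40
r5=13^40=37
r0=40^40=0
STR r4, [56] → M[56]=40
halt.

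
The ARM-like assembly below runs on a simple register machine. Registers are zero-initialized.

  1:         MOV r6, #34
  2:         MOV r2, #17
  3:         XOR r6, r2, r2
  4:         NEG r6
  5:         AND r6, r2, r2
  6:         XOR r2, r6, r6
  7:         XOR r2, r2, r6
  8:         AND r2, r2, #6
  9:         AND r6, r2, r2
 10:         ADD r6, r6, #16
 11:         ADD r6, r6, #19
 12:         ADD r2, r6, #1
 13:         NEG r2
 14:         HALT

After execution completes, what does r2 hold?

MOV r6, #34 → r6=34
MOV r2, #17 → r2=17
XOR r6, r2, r2 → r6=17^17=0
NEG r6 → r6=-(0)=0
AND r6, r2, r2 → r6=17&17=17
XOR r2, r6, r6 → r2=17^17=0
XOR r2, r2, r6 → r2=0^17=17
AND r2, r2, #6 → r2=17&6=0
AND r6, r2, r2 → r6=0&0=0
ADD r6, r6, #16 → r6=0+16=16
ADD r6, r6, #19 → r6=16+19=35
ADD r2, r6, #1 → r2=35+1=36
NEG r2 → r2=-(36)=-36
halt.

-36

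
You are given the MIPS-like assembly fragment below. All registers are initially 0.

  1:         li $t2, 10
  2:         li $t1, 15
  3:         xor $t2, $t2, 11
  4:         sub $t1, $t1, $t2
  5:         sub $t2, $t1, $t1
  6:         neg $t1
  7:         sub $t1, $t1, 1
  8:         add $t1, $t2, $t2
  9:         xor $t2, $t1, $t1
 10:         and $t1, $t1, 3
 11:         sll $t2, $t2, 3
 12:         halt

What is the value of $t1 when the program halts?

0

li $t2, 10 → $t2=10
li $t1, 15 → $t1=15
xor $t2, $t2, 11 → $t2=10^11=1
sub $t1, $t1, $t2 → $t1=15-1=14
sub $t2, $t1, $t1 → $t2=14-14=0
neg $t1 → $t1=-(14)=-14
sub $t1, $t1, 1 → $t1=(-14)-1=-15
add $t1, $t2, $t2 → $t1=0+0=0
xor $t2, $t1, $t1 → $t2=0^0=0
and $t1, $t1, 3 → $t1=0&3=0
sll $t2, $t2, 3 → $t2=0<<3=0
halt.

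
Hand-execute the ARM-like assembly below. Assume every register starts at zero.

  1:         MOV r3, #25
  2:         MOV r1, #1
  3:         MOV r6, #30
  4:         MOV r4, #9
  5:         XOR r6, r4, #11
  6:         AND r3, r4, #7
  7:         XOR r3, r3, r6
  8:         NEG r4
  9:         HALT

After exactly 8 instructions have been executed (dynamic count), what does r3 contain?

3

r3=25
r1=1
r6=30
r4=9
r6=9^11=2
r3=9&7=1
r3=1^2=3
r4=-(9)=-9
After step 8: r3 = 3.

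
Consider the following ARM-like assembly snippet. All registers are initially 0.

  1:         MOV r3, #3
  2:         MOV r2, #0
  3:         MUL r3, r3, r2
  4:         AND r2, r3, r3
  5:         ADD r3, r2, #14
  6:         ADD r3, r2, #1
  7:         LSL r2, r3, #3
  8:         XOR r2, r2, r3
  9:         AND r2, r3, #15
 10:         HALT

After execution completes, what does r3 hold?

r3=3
r2=0
r3=3*0=0
r2=0&0=0
r3=0+14=14
r3=0+1=1
r2=1<<3=8
r2=8^1=9
r2=1&15=1
halt.

1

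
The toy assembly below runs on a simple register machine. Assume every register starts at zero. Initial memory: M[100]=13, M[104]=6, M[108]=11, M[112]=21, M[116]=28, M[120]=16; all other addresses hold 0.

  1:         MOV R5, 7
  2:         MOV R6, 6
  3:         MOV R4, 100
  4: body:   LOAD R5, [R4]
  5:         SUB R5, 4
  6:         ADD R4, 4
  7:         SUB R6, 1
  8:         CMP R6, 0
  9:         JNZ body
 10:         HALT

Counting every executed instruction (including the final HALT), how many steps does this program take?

40

after MOV R5, 7: R5=7
after MOV R6, 6: R6=6
after MOV R4, 100: R4=100
after LOAD R5, [R4]: R5=M[100]=13
after SUB R5, 4: R5=13-4=9
after ADD R4, 4: R4=100+4=104
after SUB R6, 1: R6=6-1=5
CMP R6, 0  (cmp 5,0)
JNZ body: taken
after LOAD R5, [R4]: R5=M[104]=6
after SUB R5, 4: R5=6-4=2
after ADD R4, 4: R4=104+4=108
after SUB R6, 1: R6=5-1=4
CMP R6, 0  (cmp 4,0)
JNZ body: taken
after LOAD R5, [R4]: R5=M[108]=11
after SUB R5, 4: R5=11-4=7
after ADD R4, 4: R4=108+4=112
after SUB R6, 1: R6=4-1=3
CMP R6, 0  (cmp 3,0)
JNZ body: taken
after LOAD R5, [R4]: R5=M[112]=21
after SUB R5, 4: R5=21-4=17
after ADD R4, 4: R4=112+4=116
after SUB R6, 1: R6=3-1=2
CMP R6, 0  (cmp 2,0)
JNZ body: taken
after LOAD R5, [R4]: R5=M[116]=28
after SUB R5, 4: R5=28-4=24
after ADD R4, 4: R4=116+4=120
after SUB R6, 1: R6=2-1=1
CMP R6, 0  (cmp 1,0)
JNZ body: taken
after LOAD R5, [R4]: R5=M[120]=16
after SUB R5, 4: R5=16-4=12
after ADD R4, 4: R4=120+4=124
after SUB R6, 1: R6=1-1=0
CMP R6, 0  (cmp 0,0)
JNZ body: not taken
halt.
Total executed instructions: 40.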